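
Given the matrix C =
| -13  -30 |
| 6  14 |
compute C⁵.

tr C = 1 and det C = -2, so the characteristic polynomial is λ² − (1)λ + (-2) with roots 2 and -1.
Eigenvectors give P = [[-2, 5], [1, -2]] with P⁻¹ = [[2, 5], [1, 2]], and C = P·diag(2, -1)·P⁻¹.
Then C⁵ = P·diag(32, -1)·P⁻¹ = [[-64, -5], [32, 2]] · [[2, 5], [1, 2]] = [[-133, -330], [66, 164]].

[[-133, -330], [66, 164]]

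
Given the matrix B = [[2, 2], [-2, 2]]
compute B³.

[[-16, 16], [-16, -16]]

B² = [[0, 8], [-8, 0]]
B³ = [[-16, 16], [-16, -16]]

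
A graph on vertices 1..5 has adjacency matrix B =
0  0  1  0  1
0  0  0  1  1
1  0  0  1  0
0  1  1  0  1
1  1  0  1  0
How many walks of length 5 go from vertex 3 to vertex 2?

The number of length-5 walks from vertex 3 to vertex 2 is entry (3,2) of B⁵, where B is the adjacency matrix.
B² = [[2, 1, 0, 2, 0], [1, 2, 1, 1, 1], [0, 1, 2, 0, 2], [2, 1, 0, 3, 1], [0, 1, 2, 1, 3]]
B³ = [[0, 2, 4, 1, 5], [2, 2, 2, 4, 4], [4, 2, 0, 5, 1], [1, 4, 5, 2, 6], [5, 4, 1, 6, 2]]
B⁴ = [[9, 6, 1, 11, 3], [6, 8, 6, 8, 8], [1, 6, 9, 3, 11], [11, 8, 3, 15, 7], [3, 8, 11, 7, 15]]
B⁵ = [[4, 14, 20, 10, 26], [14, 16, 14, 22, 22], [20, 14, 4, 26, 10], [10, 22, 26, 18, 34], [26, 22, 10, 34, 18]]

14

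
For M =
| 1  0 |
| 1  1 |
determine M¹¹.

[[1, 0], [11, 1]]

M = I + N where N = [[0, 0], [1, 0]] is strictly lower-triangular, so N² = 0.
(I + N)¹¹ = I + 11·N = [[1, 0], [11, 1]].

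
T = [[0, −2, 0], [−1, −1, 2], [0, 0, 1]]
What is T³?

T² = [[2, 2, −4], [1, 3, 0], [0, 0, 1]]
T³ = [[−2, −6, 0], [−3, −5, 6], [0, 0, 1]]

[[−2, −6, 0], [−3, −5, 6], [0, 0, 1]]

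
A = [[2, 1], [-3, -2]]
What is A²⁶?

A² = I (check: tr A = 0 and det A = -1), so A²⁶ = I since 26 is even.

[[1, 0], [0, 1]]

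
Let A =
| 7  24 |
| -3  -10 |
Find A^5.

tr A = -3 and det A = 2, so the characteristic polynomial is λ² − (-3)λ + (2) with roots -2 and -1.
Eigenvectors give P = [[-8, 3], [3, -1]] with P⁻¹ = [[1, 3], [3, 8]], and A = P·diag(-2, -1)·P⁻¹.
Then A^5 = P·diag(-32, -1)·P⁻¹ = [[256, -3], [-96, 1]] · [[1, 3], [3, 8]] = [[247, 744], [-93, -280]].

[[247, 744], [-93, -280]]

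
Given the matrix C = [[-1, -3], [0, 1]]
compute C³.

[[-1, -3], [0, 1]]

C² = [[1, 0], [0, 1]]
C³ = [[-1, -3], [0, 1]]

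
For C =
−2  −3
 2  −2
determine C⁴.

C² = [[−2, 12], [−8, −2]]
C³ = [[28, −18], [12, 28]]
C⁴ = [[−92, −48], [32, −92]]

[[−92, −48], [32, −92]]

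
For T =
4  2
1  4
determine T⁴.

[[452, 576], [288, 452]]

T² = [[18, 16], [8, 18]]
T³ = [[88, 100], [50, 88]]
T⁴ = [[452, 576], [288, 452]]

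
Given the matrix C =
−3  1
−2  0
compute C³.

[[−15, 7], [−14, 6]]

tr C = −3 and det C = 2, so the characteristic polynomial is λ² − (−3)λ + (2) with roots −1 and −2.
Eigenvectors give P = [[−1, −1], [−2, −1]] with P⁻¹ = [[1, −1], [−2, 1]], and C = P·diag(−1, −2)·P⁻¹.
Then C³ = P·diag(−1, −8)·P⁻¹ = [[1, 8], [2, 8]] · [[1, −1], [−2, 1]] = [[−15, 7], [−14, 6]].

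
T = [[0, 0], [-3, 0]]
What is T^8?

T is strictly triangular, hence nilpotent: T^2 = 0, so T^8 = 0.

[[0, 0], [0, 0]]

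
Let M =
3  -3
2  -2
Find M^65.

[[3, -3], [2, -2]]

M² = M (a projection; rank 1, trace 1), so M^65 = M.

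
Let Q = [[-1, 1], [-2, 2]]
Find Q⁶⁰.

Q² = Q (a projection; rank 1, trace 1), so Q⁶⁰ = Q.

[[-1, 1], [-2, 2]]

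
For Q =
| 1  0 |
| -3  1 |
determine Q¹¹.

Q = I + N where N = [[0, 0], [-3, 0]] is strictly lower-triangular, so N² = 0.
(I + N)¹¹ = I + 11·N = [[1, 0], [-33, 1]].

[[1, 0], [-33, 1]]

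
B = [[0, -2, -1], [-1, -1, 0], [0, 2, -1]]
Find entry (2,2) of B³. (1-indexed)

-3

B² = [[2, 0, 1], [1, 3, 1], [-2, -4, 1]]
B³ = [[0, -2, -3], [-3, -3, -2], [4, 10, 1]]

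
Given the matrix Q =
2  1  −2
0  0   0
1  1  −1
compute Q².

[[2, 0, −2], [0, 0, 0], [1, 0, −1]]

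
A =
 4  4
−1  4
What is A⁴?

A² = [[12, 32], [−8, 12]]
A³ = [[16, 176], [−44, 16]]
A⁴ = [[−112, 768], [−192, −112]]

[[−112, 768], [−192, −112]]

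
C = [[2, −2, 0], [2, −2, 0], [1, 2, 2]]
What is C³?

[[0, 0, 0], [0, 0, 0], [16, −4, 8]]

C² = [[0, 0, 0], [0, 0, 0], [8, −2, 4]]
C³ = [[0, 0, 0], [0, 0, 0], [16, −4, 8]]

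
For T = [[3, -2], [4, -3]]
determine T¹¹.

T² = I (check: tr T = 0 and det T = -1), so T¹¹ = T since 11 is odd.

[[3, -2], [4, -3]]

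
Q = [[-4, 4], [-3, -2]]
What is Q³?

Q² = [[4, -24], [18, -8]]
Q³ = [[56, 64], [-48, 88]]

[[56, 64], [-48, 88]]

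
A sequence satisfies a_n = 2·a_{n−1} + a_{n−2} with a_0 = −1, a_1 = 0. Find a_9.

−408

With companion matrix T = [[2, 1], [1, 0]], [a_n, a_{n−1}]ᵀ = T·[a_{n−1}, a_{n−2}]ᵀ, so [a_9, a_8]ᵀ = T⁸·[a_1, a_0]ᵀ.
T⁸ = [[985, 408], [408, 169]], giving [a_9, a_8]ᵀ = [[−408], [−169]].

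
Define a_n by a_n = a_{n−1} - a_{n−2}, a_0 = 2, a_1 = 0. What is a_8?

With companion matrix A = [[1, -1], [1, 0]], [a_n, a_{n−1}]ᵀ = A·[a_{n−1}, a_{n−2}]ᵀ, so [a_8, a_7]ᵀ = A^7·[a_1, a_0]ᵀ.
A^7 = [[1, -1], [1, 0]], giving [a_8, a_7]ᵀ = [[-2], [0]].

-2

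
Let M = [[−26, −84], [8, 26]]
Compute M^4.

[[16, 0], [0, 16]]

tr M = 0 and det M = −4, so the characteristic polynomial is λ² − (0)λ + (−4) with roots −2 and 2.
Eigenvectors give P = [[7, −3], [−2, 1]] with P⁻¹ = [[1, 3], [2, 7]], and M = P·diag(−2, 2)·P⁻¹.
Then M^4 = P·diag(16, 16)·P⁻¹ = [[112, −48], [−32, 16]] · [[1, 3], [2, 7]] = [[16, 0], [0, 16]].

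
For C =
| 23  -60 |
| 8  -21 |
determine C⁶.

[[4369, -10920], [1456, -3639]]

tr C = 2 and det C = -3, so the characteristic polynomial is λ² − (2)λ + (-3) with roots -1 and 3.
Eigenvectors give P = [[-5, 3], [-2, 1]] with P⁻¹ = [[1, -3], [2, -5]], and C = P·diag(-1, 3)·P⁻¹.
Then C⁶ = P·diag(1, 729)·P⁻¹ = [[-5, 2187], [-2, 729]] · [[1, -3], [2, -5]] = [[4369, -10920], [1456, -3639]].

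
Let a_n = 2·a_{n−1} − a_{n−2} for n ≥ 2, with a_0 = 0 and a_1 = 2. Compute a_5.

10

With companion matrix M = [[2, −1], [1, 0]], [a_n, a_{n−1}]ᵀ = M·[a_{n−1}, a_{n−2}]ᵀ, so [a_5, a_4]ᵀ = M⁴·[a_1, a_0]ᵀ.
M⁴ = [[5, −4], [4, −3]], giving [a_5, a_4]ᵀ = [[10], [8]].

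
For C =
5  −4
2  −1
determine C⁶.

[[1457, −1456], [728, −727]]

tr C = 4 and det C = 3, so the characteristic polynomial is λ² − (4)λ + (3) with roots 3 and 1.
Eigenvectors give P = [[2, −1], [1, −1]] with P⁻¹ = [[1, −1], [1, −2]], and C = P·diag(3, 1)·P⁻¹.
Then C⁶ = P·diag(729, 1)·P⁻¹ = [[1458, −1], [729, −1]] · [[1, −1], [1, −2]] = [[1457, −1456], [728, −727]].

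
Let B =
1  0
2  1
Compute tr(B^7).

B = I + N where N = [[0, 0], [2, 0]] is strictly lower-triangular, so N^2 = 0.
(I + N)^7 = I + 7·N = [[1, 0], [14, 1]].

2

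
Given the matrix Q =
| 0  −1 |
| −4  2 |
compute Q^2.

[[4, −2], [−8, 8]]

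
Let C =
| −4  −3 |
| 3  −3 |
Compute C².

[[7, 21], [−21, 0]]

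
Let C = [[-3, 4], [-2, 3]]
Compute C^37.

C² = I (check: tr C = 0 and det C = -1), so C^37 = C since 37 is odd.

[[-3, 4], [-2, 3]]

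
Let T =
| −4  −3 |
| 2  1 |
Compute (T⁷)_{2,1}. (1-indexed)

tr T = −3 and det T = 2, so the characteristic polynomial is λ² − (−3)λ + (2) with roots −2 and −1.
Eigenvectors give P = [[3, −1], [−2, 1]] with P⁻¹ = [[1, 1], [2, 3]], and T = P·diag(−2, −1)·P⁻¹.
Then T⁷ = P·diag(−128, −1)·P⁻¹ = [[−384, 1], [256, −1]] · [[1, 1], [2, 3]] = [[−382, −381], [254, 253]].

254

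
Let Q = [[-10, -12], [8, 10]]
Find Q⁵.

tr Q = 0 and det Q = -4, so the characteristic polynomial is λ² − (0)λ + (-4) with roots -2 and 2.
Eigenvectors give P = [[3, -1], [-2, 1]] with P⁻¹ = [[1, 1], [2, 3]], and Q = P·diag(-2, 2)·P⁻¹.
Then Q⁵ = P·diag(-32, 32)·P⁻¹ = [[-96, -32], [64, 32]] · [[1, 1], [2, 3]] = [[-160, -192], [128, 160]].

[[-160, -192], [128, 160]]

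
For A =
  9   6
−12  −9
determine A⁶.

[[729, 0], [0, 729]]

tr A = 0 and det A = −9, so the characteristic polynomial is λ² − (0)λ + (−9) with roots −3 and 3.
Eigenvectors give P = [[−1, −1], [2, 1]] with P⁻¹ = [[1, 1], [−2, −1]], and A = P·diag(−3, 3)·P⁻¹.
Then A⁶ = P·diag(729, 729)·P⁻¹ = [[−729, −729], [1458, 729]] · [[1, 1], [−2, −1]] = [[729, 0], [0, 729]].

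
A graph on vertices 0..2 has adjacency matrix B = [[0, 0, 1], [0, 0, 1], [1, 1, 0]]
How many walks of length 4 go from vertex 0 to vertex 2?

The number of length-4 walks from vertex 0 to vertex 2 is entry (0,2) of B⁴, where B is the adjacency matrix.
B² = [[1, 1, 0], [1, 1, 0], [0, 0, 2]]
B³ = [[0, 0, 2], [0, 0, 2], [2, 2, 0]]
B⁴ = [[2, 2, 0], [2, 2, 0], [0, 0, 4]]

0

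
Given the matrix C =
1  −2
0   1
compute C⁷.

C = I + N where N = [[0, −2], [0, 0]] is strictly upper-triangular, so N² = 0.
(I + N)⁷ = I + 7·N = [[1, −14], [0, 1]].

[[1, −14], [0, 1]]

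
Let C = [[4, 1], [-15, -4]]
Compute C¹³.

[[4, 1], [-15, -4]]

C² = I (check: tr C = 0 and det C = -1), so C¹³ = C since 13 is odd.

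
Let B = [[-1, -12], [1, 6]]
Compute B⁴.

tr B = 5 and det B = 6, so the characteristic polynomial is λ² − (5)λ + (6) with roots 2 and 3.
Eigenvectors give P = [[-4, -3], [1, 1]] with P⁻¹ = [[-1, -3], [1, 4]], and B = P·diag(2, 3)·P⁻¹.
Then B⁴ = P·diag(16, 81)·P⁻¹ = [[-64, -243], [16, 81]] · [[-1, -3], [1, 4]] = [[-179, -780], [65, 276]].

[[-179, -780], [65, 276]]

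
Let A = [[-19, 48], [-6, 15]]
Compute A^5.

tr A = -4 and det A = 3, so the characteristic polynomial is λ² − (-4)λ + (3) with roots -3 and -1.
Eigenvectors give P = [[3, -8], [1, -3]] with P⁻¹ = [[3, -8], [1, -3]], and A = P·diag(-3, -1)·P⁻¹.
Then A^5 = P·diag(-243, -1)·P⁻¹ = [[-729, 8], [-243, 3]] · [[3, -8], [1, -3]] = [[-2179, 5808], [-726, 1935]].

[[-2179, 5808], [-726, 1935]]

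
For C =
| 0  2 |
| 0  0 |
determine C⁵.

C is strictly triangular, hence nilpotent: C² = 0, so C⁵ = 0.

[[0, 0], [0, 0]]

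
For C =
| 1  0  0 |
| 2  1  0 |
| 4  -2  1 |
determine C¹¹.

C = I + N where N = [[0, 0, 0], [2, 0, 0], [4, -2, 0]] is strictly lower-triangular, so N³ = 0.
(I + N)¹¹ = I + 11·N + 55·N² = [[1, 0, 0], [22, 1, 0], [-176, -22, 1]].

[[1, 0, 0], [22, 1, 0], [-176, -22, 1]]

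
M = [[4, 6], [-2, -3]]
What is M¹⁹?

M² = M (a projection; rank 1, trace 1), so M¹⁹ = M.

[[4, 6], [-2, -3]]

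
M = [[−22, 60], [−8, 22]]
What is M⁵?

tr M = 0 and det M = −4, so the characteristic polynomial is λ² − (0)λ + (−4) with roots 2 and −2.
Eigenvectors give P = [[−5, 3], [−2, 1]] with P⁻¹ = [[1, −3], [2, −5]], and M = P·diag(2, −2)·P⁻¹.
Then M⁵ = P·diag(32, −32)·P⁻¹ = [[−160, −96], [−64, −32]] · [[1, −3], [2, −5]] = [[−352, 960], [−128, 352]].

[[−352, 960], [−128, 352]]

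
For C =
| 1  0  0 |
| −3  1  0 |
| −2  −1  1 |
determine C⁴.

C = I + N where N = [[0, 0, 0], [−3, 0, 0], [−2, −1, 0]] is strictly lower-triangular, so N³ = 0.
(I + N)⁴ = I + 4·N + 6·N² = [[1, 0, 0], [−12, 1, 0], [10, −4, 1]].

[[1, 0, 0], [−12, 1, 0], [10, −4, 1]]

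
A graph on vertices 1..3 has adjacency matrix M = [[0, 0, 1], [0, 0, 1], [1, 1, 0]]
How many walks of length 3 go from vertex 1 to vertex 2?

The number of length-3 walks from vertex 1 to vertex 2 is entry (1,2) of M³, where M is the adjacency matrix.
M² = [[1, 1, 0], [1, 1, 0], [0, 0, 2]]
M³ = [[0, 0, 2], [0, 0, 2], [2, 2, 0]]

0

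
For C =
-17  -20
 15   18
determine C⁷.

[[-7073, -9260], [6945, 9132]]

tr C = 1 and det C = -6, so the characteristic polynomial is λ² − (1)λ + (-6) with roots 3 and -2.
Eigenvectors give P = [[-1, 4], [1, -3]] with P⁻¹ = [[3, 4], [1, 1]], and C = P·diag(3, -2)·P⁻¹.
Then C⁷ = P·diag(2187, -128)·P⁻¹ = [[-2187, -512], [2187, 384]] · [[3, 4], [1, 1]] = [[-7073, -9260], [6945, 9132]].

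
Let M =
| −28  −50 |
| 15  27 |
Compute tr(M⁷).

−2059

tr M = −1 and det M = −6, so the characteristic polynomial is λ² − (−1)λ + (−6) with roots −3 and 2.
Eigenvectors give P = [[−2, −5], [1, 3]] with P⁻¹ = [[−3, −5], [1, 2]], and M = P·diag(−3, 2)·P⁻¹.
Then M⁷ = P·diag(−2187, 128)·P⁻¹ = [[4374, −640], [−2187, 384]] · [[−3, −5], [1, 2]] = [[−13762, −23150], [6945, 11703]].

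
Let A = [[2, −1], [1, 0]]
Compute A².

[[3, −2], [2, −1]]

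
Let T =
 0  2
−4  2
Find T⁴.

[[32, −48], [96, −16]]

T² = [[−8, 4], [−8, −4]]
T³ = [[−16, −8], [16, −24]]
T⁴ = [[32, −48], [96, −16]]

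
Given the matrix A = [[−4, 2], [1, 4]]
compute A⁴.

A² = [[18, 0], [0, 18]]
A³ = [[−72, 36], [18, 72]]
A⁴ = [[324, 0], [0, 324]]

[[324, 0], [0, 324]]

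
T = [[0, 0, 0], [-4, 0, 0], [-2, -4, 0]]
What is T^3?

[[0, 0, 0], [0, 0, 0], [0, 0, 0]]

T is strictly triangular, hence nilpotent: T^3 = 0, so T^3 = 0.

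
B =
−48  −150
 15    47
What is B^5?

tr B = −1 and det B = −6, so the characteristic polynomial is λ² − (−1)λ + (−6) with roots −3 and 2.
Eigenvectors give P = [[10, −3], [−3, 1]] with P⁻¹ = [[1, 3], [3, 10]], and B = P·diag(−3, 2)·P⁻¹.
Then B^5 = P·diag(−243, 32)·P⁻¹ = [[−2430, −96], [729, 32]] · [[1, 3], [3, 10]] = [[−2718, −8250], [825, 2507]].

[[−2718, −8250], [825, 2507]]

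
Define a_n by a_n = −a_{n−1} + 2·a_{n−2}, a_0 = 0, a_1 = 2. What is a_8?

−170

With companion matrix A = [[−1, 2], [1, 0]], [a_n, a_{n−1}]ᵀ = A·[a_{n−1}, a_{n−2}]ᵀ, so [a_8, a_7]ᵀ = A⁷·[a_1, a_0]ᵀ.
A⁷ = [[−85, 86], [43, −42]], giving [a_8, a_7]ᵀ = [[−170], [86]].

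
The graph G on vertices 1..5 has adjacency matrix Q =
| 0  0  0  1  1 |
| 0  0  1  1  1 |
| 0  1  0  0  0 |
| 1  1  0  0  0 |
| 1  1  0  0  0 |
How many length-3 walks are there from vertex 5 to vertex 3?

0

The number of length-3 walks from vertex 5 to vertex 3 is entry (5,3) of Q³, where Q is the adjacency matrix.
Q² = [[2, 2, 0, 0, 0], [2, 3, 0, 0, 0], [0, 0, 1, 1, 1], [0, 0, 1, 2, 2], [0, 0, 1, 2, 2]]
Q³ = [[0, 0, 2, 4, 4], [0, 0, 3, 5, 5], [2, 3, 0, 0, 0], [4, 5, 0, 0, 0], [4, 5, 0, 0, 0]]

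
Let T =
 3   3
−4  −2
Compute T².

[[−3, 3], [−4, −8]]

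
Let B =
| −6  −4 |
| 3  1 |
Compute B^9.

[[−77196, −76684], [57513, 57001]]

tr B = −5 and det B = 6, so the characteristic polynomial is λ² − (−5)λ + (6) with roots −2 and −3.
Eigenvectors give P = [[−1, 4], [1, −3]] with P⁻¹ = [[3, 4], [1, 1]], and B = P·diag(−2, −3)·P⁻¹.
Then B^9 = P·diag(−512, −19683)·P⁻¹ = [[512, −78732], [−512, 59049]] · [[3, 4], [1, 1]] = [[−77196, −76684], [57513, 57001]].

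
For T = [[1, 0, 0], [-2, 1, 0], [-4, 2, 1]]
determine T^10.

[[1, 0, 0], [-20, 1, 0], [-220, 20, 1]]

T = I + N where N = [[0, 0, 0], [-2, 0, 0], [-4, 2, 0]] is strictly lower-triangular, so N^3 = 0.
(I + N)^10 = I + 10·N + 45·N^2 = [[1, 0, 0], [-20, 1, 0], [-220, 20, 1]].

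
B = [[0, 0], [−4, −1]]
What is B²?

[[0, 0], [4, 1]]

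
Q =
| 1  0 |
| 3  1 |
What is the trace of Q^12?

Q = I + N where N = [[0, 0], [3, 0]] is strictly lower-triangular, so N^2 = 0.
(I + N)^12 = I + 12·N = [[1, 0], [36, 1]].

2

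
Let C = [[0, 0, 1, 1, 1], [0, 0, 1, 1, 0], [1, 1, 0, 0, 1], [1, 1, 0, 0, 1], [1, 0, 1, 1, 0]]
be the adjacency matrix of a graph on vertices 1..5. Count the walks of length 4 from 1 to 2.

The number of length-4 walks from vertex 1 to vertex 2 is entry (1,2) of C⁴, where C is the adjacency matrix.
C² = [[3, 2, 1, 1, 2], [2, 2, 0, 0, 2], [1, 0, 3, 3, 1], [1, 0, 3, 3, 1], [2, 2, 1, 1, 3]]
C³ = [[4, 2, 7, 7, 5], [2, 0, 6, 6, 2], [7, 6, 2, 2, 7], [7, 6, 2, 2, 7], [5, 2, 7, 7, 4]]
C⁴ = [[19, 14, 11, 11, 18], [14, 12, 4, 4, 14], [11, 4, 20, 20, 11], [11, 4, 20, 20, 11], [18, 14, 11, 11, 19]]

14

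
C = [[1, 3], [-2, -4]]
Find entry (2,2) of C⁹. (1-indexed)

-1534

tr C = -3 and det C = 2, so the characteristic polynomial is λ² − (-3)λ + (2) with roots -1 and -2.
Eigenvectors give P = [[-3, -1], [2, 1]] with P⁻¹ = [[-1, -1], [2, 3]], and C = P·diag(-1, -2)·P⁻¹.
Then C⁹ = P·diag(-1, -512)·P⁻¹ = [[3, 512], [-2, -512]] · [[-1, -1], [2, 3]] = [[1021, 1533], [-1022, -1534]].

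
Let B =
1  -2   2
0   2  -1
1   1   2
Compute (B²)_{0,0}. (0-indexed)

3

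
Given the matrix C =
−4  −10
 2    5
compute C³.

[[−4, −10], [2, 5]]

C² = C (a projection; rank 1, trace 1), so C³ = C.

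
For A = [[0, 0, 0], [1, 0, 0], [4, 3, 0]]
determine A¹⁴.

[[0, 0, 0], [0, 0, 0], [0, 0, 0]]

A is strictly triangular, hence nilpotent: A³ = 0, so A¹⁴ = 0.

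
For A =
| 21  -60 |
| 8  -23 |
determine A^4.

tr A = -2 and det A = -3, so the characteristic polynomial is λ² − (-2)λ + (-3) with roots 1 and -3.
Eigenvectors give P = [[3, -5], [1, -2]] with P⁻¹ = [[2, -5], [1, -3]], and A = P·diag(1, -3)·P⁻¹.
Then A^4 = P·diag(1, 81)·P⁻¹ = [[3, -405], [1, -162]] · [[2, -5], [1, -3]] = [[-399, 1200], [-160, 481]].

[[-399, 1200], [-160, 481]]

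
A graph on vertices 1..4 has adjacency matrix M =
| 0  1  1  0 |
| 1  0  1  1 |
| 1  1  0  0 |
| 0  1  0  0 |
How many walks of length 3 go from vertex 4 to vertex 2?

3

The number of length-3 walks from vertex 4 to vertex 2 is entry (4,2) of M³, where M is the adjacency matrix.
M² = [[2, 1, 1, 1], [1, 3, 1, 0], [1, 1, 2, 1], [1, 0, 1, 1]]
M³ = [[2, 4, 3, 1], [4, 2, 4, 3], [3, 4, 2, 1], [1, 3, 1, 0]]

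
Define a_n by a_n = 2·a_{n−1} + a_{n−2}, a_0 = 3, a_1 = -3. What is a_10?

-4179

With companion matrix C = [[2, 1], [1, 0]], [a_n, a_{n−1}]ᵀ = C·[a_{n−1}, a_{n−2}]ᵀ, so [a_10, a_9]ᵀ = C⁹·[a_1, a_0]ᵀ.
C⁹ = [[2378, 985], [985, 408]], giving [a_10, a_9]ᵀ = [[-4179], [-1731]].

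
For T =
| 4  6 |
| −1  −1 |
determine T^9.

[[1534, 3066], [−511, −1021]]

tr T = 3 and det T = 2, so the characteristic polynomial is λ² − (3)λ + (2) with roots 2 and 1.
Eigenvectors give P = [[−3, −2], [1, 1]] with P⁻¹ = [[−1, −2], [1, 3]], and T = P·diag(2, 1)·P⁻¹.
Then T^9 = P·diag(512, 1)·P⁻¹ = [[−1536, −2], [512, 1]] · [[−1, −2], [1, 3]] = [[1534, 3066], [−511, −1021]].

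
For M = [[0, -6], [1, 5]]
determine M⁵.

[[-390, -1266], [211, 665]]

tr M = 5 and det M = 6, so the characteristic polynomial is λ² − (5)λ + (6) with roots 3 and 2.
Eigenvectors give P = [[-2, -3], [1, 1]] with P⁻¹ = [[1, 3], [-1, -2]], and M = P·diag(3, 2)·P⁻¹.
Then M⁵ = P·diag(243, 32)·P⁻¹ = [[-486, -96], [243, 32]] · [[1, 3], [-1, -2]] = [[-390, -1266], [211, 665]].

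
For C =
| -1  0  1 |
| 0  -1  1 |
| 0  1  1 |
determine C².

[[1, 1, 0], [0, 2, 0], [0, 0, 2]]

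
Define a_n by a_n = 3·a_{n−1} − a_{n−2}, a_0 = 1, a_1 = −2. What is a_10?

−16114

With companion matrix M = [[3, −1], [1, 0]], [a_n, a_{n−1}]ᵀ = M·[a_{n−1}, a_{n−2}]ᵀ, so [a_10, a_9]ᵀ = M⁹·[a_1, a_0]ᵀ.
M⁹ = [[6765, −2584], [2584, −987]], giving [a_10, a_9]ᵀ = [[−16114], [−6155]].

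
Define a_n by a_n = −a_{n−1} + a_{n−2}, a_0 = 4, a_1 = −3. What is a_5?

With companion matrix M = [[−1, 1], [1, 0]], [a_n, a_{n−1}]ᵀ = M·[a_{n−1}, a_{n−2}]ᵀ, so [a_5, a_4]ᵀ = M^4·[a_1, a_0]ᵀ.
M^4 = [[5, −3], [−3, 2]], giving [a_5, a_4]ᵀ = [[−27], [17]].

−27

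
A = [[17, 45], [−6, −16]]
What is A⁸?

[[1531, 3825], [−510, −1274]]

tr A = 1 and det A = −2, so the characteristic polynomial is λ² − (1)λ + (−2) with roots 2 and −1.
Eigenvectors give P = [[−3, −5], [1, 2]] with P⁻¹ = [[−2, −5], [1, 3]], and A = P·diag(2, −1)·P⁻¹.
Then A⁸ = P·diag(256, 1)·P⁻¹ = [[−768, −5], [256, 2]] · [[−2, −5], [1, 3]] = [[1531, 3825], [−510, −1274]].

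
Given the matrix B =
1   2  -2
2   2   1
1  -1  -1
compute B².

[[3, 8, 2], [7, 7, -3], [-2, 1, -2]]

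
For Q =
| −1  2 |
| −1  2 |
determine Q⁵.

[[−1, 2], [−1, 2]]

Q² = Q (a projection; rank 1, trace 1), so Q⁵ = Q.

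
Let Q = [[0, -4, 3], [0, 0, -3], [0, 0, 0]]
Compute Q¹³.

[[0, 0, 0], [0, 0, 0], [0, 0, 0]]

Q is strictly triangular, hence nilpotent: Q³ = 0, so Q¹³ = 0.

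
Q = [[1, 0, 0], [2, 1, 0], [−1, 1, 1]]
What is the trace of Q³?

Q = I + N where N = [[0, 0, 0], [2, 0, 0], [−1, 1, 0]] is strictly lower-triangular, so N³ = 0.
(I + N)³ = I + 3·N + 3·N² = [[1, 0, 0], [6, 1, 0], [3, 3, 1]].

3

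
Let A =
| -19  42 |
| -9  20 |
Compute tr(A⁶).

tr A = 1 and det A = -2, so the characteristic polynomial is λ² − (1)λ + (-2) with roots -1 and 2.
Eigenvectors give P = [[-7, 2], [-3, 1]] with P⁻¹ = [[-1, 2], [-3, 7]], and A = P·diag(-1, 2)·P⁻¹.
Then A⁶ = P·diag(1, 64)·P⁻¹ = [[-7, 128], [-3, 64]] · [[-1, 2], [-3, 7]] = [[-377, 882], [-189, 442]].

65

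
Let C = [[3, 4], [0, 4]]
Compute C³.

[[27, 148], [0, 64]]

C² = [[9, 28], [0, 16]]
C³ = [[27, 148], [0, 64]]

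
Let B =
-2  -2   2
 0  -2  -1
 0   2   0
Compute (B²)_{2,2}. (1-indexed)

2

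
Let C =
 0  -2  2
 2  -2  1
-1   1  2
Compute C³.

C² = [[-6, 6, 2], [-5, 1, 4], [0, 2, 3]]
C³ = [[10, 2, -2], [-2, 12, -1], [1, -1, 8]]

[[10, 2, -2], [-2, 12, -1], [1, -1, 8]]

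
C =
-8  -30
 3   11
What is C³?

[[-62, -210], [21, 71]]

tr C = 3 and det C = 2, so the characteristic polynomial is λ² − (3)λ + (2) with roots 2 and 1.
Eigenvectors give P = [[-3, 10], [1, -3]] with P⁻¹ = [[3, 10], [1, 3]], and C = P·diag(2, 1)·P⁻¹.
Then C³ = P·diag(8, 1)·P⁻¹ = [[-24, 10], [8, -3]] · [[3, 10], [1, 3]] = [[-62, -210], [21, 71]].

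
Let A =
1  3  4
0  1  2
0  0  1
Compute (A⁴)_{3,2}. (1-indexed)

0

A = I + N where N = [[0, 3, 4], [0, 0, 2], [0, 0, 0]] is strictly upper-triangular, so N³ = 0.
(I + N)⁴ = I + 4·N + 6·N² = [[1, 12, 52], [0, 1, 8], [0, 0, 1]].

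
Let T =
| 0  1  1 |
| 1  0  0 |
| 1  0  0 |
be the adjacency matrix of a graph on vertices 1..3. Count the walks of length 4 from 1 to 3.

The number of length-4 walks from vertex 1 to vertex 3 is entry (1,3) of T⁴, where T is the adjacency matrix.
T² = [[2, 0, 0], [0, 1, 1], [0, 1, 1]]
T³ = [[0, 2, 2], [2, 0, 0], [2, 0, 0]]
T⁴ = [[4, 0, 0], [0, 2, 2], [0, 2, 2]]

0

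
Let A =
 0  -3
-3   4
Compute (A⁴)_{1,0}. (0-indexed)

A² = [[9, -12], [-12, 25]]
A³ = [[36, -75], [-75, 136]]
A⁴ = [[225, -408], [-408, 769]]

-408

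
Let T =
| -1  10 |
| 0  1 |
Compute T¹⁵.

T² = I (check: tr T = 0 and det T = -1), so T¹⁵ = T since 15 is odd.

[[-1, 10], [0, 1]]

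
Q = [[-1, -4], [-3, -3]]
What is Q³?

[[-61, -100], [-75, -111]]

Q² = [[13, 16], [12, 21]]
Q³ = [[-61, -100], [-75, -111]]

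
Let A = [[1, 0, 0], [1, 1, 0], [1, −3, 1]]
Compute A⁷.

[[1, 0, 0], [7, 1, 0], [−56, −21, 1]]

A = I + N where N = [[0, 0, 0], [1, 0, 0], [1, −3, 0]] is strictly lower-triangular, so N³ = 0.
(I + N)⁷ = I + 7·N + 21·N² = [[1, 0, 0], [7, 1, 0], [−56, −21, 1]].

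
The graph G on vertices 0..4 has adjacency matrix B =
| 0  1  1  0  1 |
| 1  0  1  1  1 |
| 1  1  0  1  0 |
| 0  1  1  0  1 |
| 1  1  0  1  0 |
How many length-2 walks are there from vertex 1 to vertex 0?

The number of length-2 walks from vertex 1 to vertex 0 is entry (1,0) of B², where B is the adjacency matrix.
B² = [[3, 2, 1, 3, 1], [2, 4, 2, 2, 2], [1, 2, 3, 1, 3], [3, 2, 1, 3, 1], [1, 2, 3, 1, 3]]

2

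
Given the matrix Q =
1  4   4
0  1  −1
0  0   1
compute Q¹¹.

[[1, 44, −176], [0, 1, −11], [0, 0, 1]]

Q = I + N where N = [[0, 4, 4], [0, 0, −1], [0, 0, 0]] is strictly upper-triangular, so N³ = 0.
(I + N)¹¹ = I + 11·N + 55·N² = [[1, 44, −176], [0, 1, −11], [0, 0, 1]].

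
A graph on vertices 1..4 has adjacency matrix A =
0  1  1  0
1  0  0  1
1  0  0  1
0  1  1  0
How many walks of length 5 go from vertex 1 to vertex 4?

0

The number of length-5 walks from vertex 1 to vertex 4 is entry (1,4) of A^5, where A is the adjacency matrix.
A^2 = [[2, 0, 0, 2], [0, 2, 2, 0], [0, 2, 2, 0], [2, 0, 0, 2]]
A^3 = [[0, 4, 4, 0], [4, 0, 0, 4], [4, 0, 0, 4], [0, 4, 4, 0]]
A^4 = [[8, 0, 0, 8], [0, 8, 8, 0], [0, 8, 8, 0], [8, 0, 0, 8]]
A^5 = [[0, 16, 16, 0], [16, 0, 0, 16], [16, 0, 0, 16], [0, 16, 16, 0]]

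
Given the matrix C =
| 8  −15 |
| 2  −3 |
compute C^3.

tr C = 5 and det C = 6, so the characteristic polynomial is λ² − (5)λ + (6) with roots 2 and 3.
Eigenvectors give P = [[−5, 3], [−2, 1]] with P⁻¹ = [[1, −3], [2, −5]], and C = P·diag(2, 3)·P⁻¹.
Then C^3 = P·diag(8, 27)·P⁻¹ = [[−40, 81], [−16, 27]] · [[1, −3], [2, −5]] = [[122, −285], [38, −87]].

[[122, −285], [38, −87]]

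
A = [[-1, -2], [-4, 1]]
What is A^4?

[[81, 0], [0, 81]]

A^2 = [[9, 0], [0, 9]]
A^3 = [[-9, -18], [-36, 9]]
A^4 = [[81, 0], [0, 81]]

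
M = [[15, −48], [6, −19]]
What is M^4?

tr M = −4 and det M = 3, so the characteristic polynomial is λ² − (−4)λ + (3) with roots −3 and −1.
Eigenvectors give P = [[−8, 3], [−3, 1]] with P⁻¹ = [[1, −3], [3, −8]], and M = P·diag(−3, −1)·P⁻¹.
Then M^4 = P·diag(81, 1)·P⁻¹ = [[−648, 3], [−243, 1]] · [[1, −3], [3, −8]] = [[−639, 1920], [−240, 721]].

[[−639, 1920], [−240, 721]]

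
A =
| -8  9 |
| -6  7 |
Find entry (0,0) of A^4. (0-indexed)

46

tr A = -1 and det A = -2, so the characteristic polynomial is λ² − (-1)λ + (-2) with roots 1 and -2.
Eigenvectors give P = [[1, -3], [1, -2]] with P⁻¹ = [[-2, 3], [-1, 1]], and A = P·diag(1, -2)·P⁻¹.
Then A^4 = P·diag(1, 16)·P⁻¹ = [[1, -48], [1, -32]] · [[-2, 3], [-1, 1]] = [[46, -45], [30, -29]].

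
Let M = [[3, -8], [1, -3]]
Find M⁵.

[[3, -8], [1, -3]]

M² = I (check: tr M = 0 and det M = -1), so M⁵ = M since 5 is odd.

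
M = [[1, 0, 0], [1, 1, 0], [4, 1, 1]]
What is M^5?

[[1, 0, 0], [5, 1, 0], [30, 5, 1]]

M = I + N where N = [[0, 0, 0], [1, 0, 0], [4, 1, 0]] is strictly lower-triangular, so N^3 = 0.
(I + N)^5 = I + 5·N + 10·N^2 = [[1, 0, 0], [5, 1, 0], [30, 5, 1]].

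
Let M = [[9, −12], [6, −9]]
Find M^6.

[[729, 0], [0, 729]]

tr M = 0 and det M = −9, so the characteristic polynomial is λ² − (0)λ + (−9) with roots −3 and 3.
Eigenvectors give P = [[1, 2], [1, 1]] with P⁻¹ = [[−1, 2], [1, −1]], and M = P·diag(−3, 3)·P⁻¹.
Then M^6 = P·diag(729, 729)·P⁻¹ = [[729, 1458], [729, 729]] · [[−1, 2], [1, −1]] = [[729, 0], [0, 729]].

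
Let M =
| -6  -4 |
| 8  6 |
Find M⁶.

tr M = 0 and det M = -4, so the characteristic polynomial is λ² − (0)λ + (-4) with roots -2 and 2.
Eigenvectors give P = [[-1, -1], [1, 2]] with P⁻¹ = [[-2, -1], [1, 1]], and M = P·diag(-2, 2)·P⁻¹.
Then M⁶ = P·diag(64, 64)·P⁻¹ = [[-64, -64], [64, 128]] · [[-2, -1], [1, 1]] = [[64, 0], [0, 64]].

[[64, 0], [0, 64]]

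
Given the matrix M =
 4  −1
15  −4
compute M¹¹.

M² = I (check: tr M = 0 and det M = −1), so M¹¹ = M since 11 is odd.

[[4, −1], [15, −4]]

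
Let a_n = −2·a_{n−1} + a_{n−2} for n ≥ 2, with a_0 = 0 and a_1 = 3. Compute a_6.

−210

With companion matrix C = [[−2, 1], [1, 0]], [a_n, a_{n−1}]ᵀ = C·[a_{n−1}, a_{n−2}]ᵀ, so [a_6, a_5]ᵀ = C⁵·[a_1, a_0]ᵀ.
C⁵ = [[−70, 29], [29, −12]], giving [a_6, a_5]ᵀ = [[−210], [87]].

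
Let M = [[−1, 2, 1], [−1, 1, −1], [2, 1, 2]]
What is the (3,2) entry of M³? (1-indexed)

14

M² = [[1, 1, −1], [−2, −2, −4], [1, 7, 5]]
M³ = [[−4, 2, −2], [−4, −10, −8], [2, 14, 4]]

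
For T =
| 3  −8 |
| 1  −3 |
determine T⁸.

[[1, 0], [0, 1]]

T² = I (check: tr T = 0 and det T = −1), so T⁸ = I since 8 is even.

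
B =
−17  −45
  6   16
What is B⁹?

[[−3077, −7695], [1026, 2566]]

tr B = −1 and det B = −2, so the characteristic polynomial is λ² − (−1)λ + (−2) with roots 1 and −2.
Eigenvectors give P = [[−5, −3], [2, 1]] with P⁻¹ = [[1, 3], [−2, −5]], and B = P·diag(1, −2)·P⁻¹.
Then B⁹ = P·diag(1, −512)·P⁻¹ = [[−5, 1536], [2, −512]] · [[1, 3], [−2, −5]] = [[−3077, −7695], [1026, 2566]].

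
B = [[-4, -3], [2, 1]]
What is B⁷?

tr B = -3 and det B = 2, so the characteristic polynomial is λ² − (-3)λ + (2) with roots -2 and -1.
Eigenvectors give P = [[3, -1], [-2, 1]] with P⁻¹ = [[1, 1], [2, 3]], and B = P·diag(-2, -1)·P⁻¹.
Then B⁷ = P·diag(-128, -1)·P⁻¹ = [[-384, 1], [256, -1]] · [[1, 1], [2, 3]] = [[-382, -381], [254, 253]].

[[-382, -381], [254, 253]]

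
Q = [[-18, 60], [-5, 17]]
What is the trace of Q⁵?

-211

tr Q = -1 and det Q = -6, so the characteristic polynomial is λ² − (-1)λ + (-6) with roots -3 and 2.
Eigenvectors give P = [[4, 3], [1, 1]] with P⁻¹ = [[1, -3], [-1, 4]], and Q = P·diag(-3, 2)·P⁻¹.
Then Q⁵ = P·diag(-243, 32)·P⁻¹ = [[-972, 96], [-243, 32]] · [[1, -3], [-1, 4]] = [[-1068, 3300], [-275, 857]].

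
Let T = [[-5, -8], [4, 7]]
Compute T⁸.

tr T = 2 and det T = -3, so the characteristic polynomial is λ² − (2)λ + (-3) with roots -1 and 3.
Eigenvectors give P = [[-2, -1], [1, 1]] with P⁻¹ = [[-1, -1], [1, 2]], and T = P·diag(-1, 3)·P⁻¹.
Then T⁸ = P·diag(1, 6561)·P⁻¹ = [[-2, -6561], [1, 6561]] · [[-1, -1], [1, 2]] = [[-6559, -13120], [6560, 13121]].

[[-6559, -13120], [6560, 13121]]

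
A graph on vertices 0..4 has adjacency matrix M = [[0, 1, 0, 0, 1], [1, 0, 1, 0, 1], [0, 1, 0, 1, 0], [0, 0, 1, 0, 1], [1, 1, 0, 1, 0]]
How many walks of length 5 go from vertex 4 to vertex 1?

34

The number of length-5 walks from vertex 4 to vertex 1 is entry (4,1) of M⁵, where M is the adjacency matrix.
M² = [[2, 1, 1, 1, 1], [1, 3, 0, 2, 1], [1, 0, 2, 0, 2], [1, 2, 0, 2, 0], [1, 1, 2, 0, 3]]
M³ = [[2, 4, 2, 2, 4], [4, 2, 5, 1, 6], [2, 5, 0, 4, 1], [2, 1, 4, 0, 5], [4, 6, 1, 5, 2]]
M⁴ = [[8, 8, 6, 6, 8], [8, 15, 3, 11, 7], [6, 3, 9, 1, 11], [6, 11, 1, 9, 3], [8, 7, 11, 3, 15]]
M⁵ = [[16, 22, 14, 14, 22], [22, 18, 26, 10, 34], [14, 26, 4, 20, 10], [14, 10, 20, 4, 26], [22, 34, 10, 26, 18]]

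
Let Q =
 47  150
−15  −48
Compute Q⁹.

[[182267, 605850], [−60585, −201438]]

tr Q = −1 and det Q = −6, so the characteristic polynomial is λ² − (−1)λ + (−6) with roots −3 and 2.
Eigenvectors give P = [[−3, −10], [1, 3]] with P⁻¹ = [[3, 10], [−1, −3]], and Q = P·diag(−3, 2)·P⁻¹.
Then Q⁹ = P·diag(−19683, 512)·P⁻¹ = [[59049, −5120], [−19683, 1536]] · [[3, 10], [−1, −3]] = [[182267, 605850], [−60585, −201438]].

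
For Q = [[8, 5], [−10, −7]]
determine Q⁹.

tr Q = 1 and det Q = −6, so the characteristic polynomial is λ² − (1)λ + (−6) with roots −2 and 3.
Eigenvectors give P = [[1, −1], [−2, 1]] with P⁻¹ = [[−1, −1], [−2, −1]], and Q = P·diag(−2, 3)·P⁻¹.
Then Q⁹ = P·diag(−512, 19683)·P⁻¹ = [[−512, −19683], [1024, 19683]] · [[−1, −1], [−2, −1]] = [[39878, 20195], [−40390, −20707]].

[[39878, 20195], [−40390, −20707]]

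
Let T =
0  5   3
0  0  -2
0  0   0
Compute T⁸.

T is strictly triangular, hence nilpotent: T³ = 0, so T⁸ = 0.

[[0, 0, 0], [0, 0, 0], [0, 0, 0]]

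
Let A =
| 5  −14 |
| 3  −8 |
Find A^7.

tr A = −3 and det A = 2, so the characteristic polynomial is λ² − (−3)λ + (2) with roots −1 and −2.
Eigenvectors give P = [[7, 2], [3, 1]] with P⁻¹ = [[1, −2], [−3, 7]], and A = P·diag(−1, −2)·P⁻¹.
Then A^7 = P·diag(−1, −128)·P⁻¹ = [[−7, −256], [−3, −128]] · [[1, −2], [−3, 7]] = [[761, −1778], [381, −890]].

[[761, −1778], [381, −890]]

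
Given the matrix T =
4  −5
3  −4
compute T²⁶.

T² = I (check: tr T = 0 and det T = −1), so T²⁶ = I since 26 is even.

[[1, 0], [0, 1]]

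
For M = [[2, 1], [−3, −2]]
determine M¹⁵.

M² = I (check: tr M = 0 and det M = −1), so M¹⁵ = M since 15 is odd.

[[2, 1], [−3, −2]]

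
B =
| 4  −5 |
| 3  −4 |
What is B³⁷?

B² = I (check: tr B = 0 and det B = −1), so B³⁷ = B since 37 is odd.

[[4, −5], [3, −4]]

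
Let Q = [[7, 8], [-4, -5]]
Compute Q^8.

[[13121, 13120], [-6560, -6559]]

tr Q = 2 and det Q = -3, so the characteristic polynomial is λ² − (2)λ + (-3) with roots -1 and 3.
Eigenvectors give P = [[-1, -2], [1, 1]] with P⁻¹ = [[1, 2], [-1, -1]], and Q = P·diag(-1, 3)·P⁻¹.
Then Q^8 = P·diag(1, 6561)·P⁻¹ = [[-1, -13122], [1, 6561]] · [[1, 2], [-1, -1]] = [[13121, 13120], [-6560, -6559]].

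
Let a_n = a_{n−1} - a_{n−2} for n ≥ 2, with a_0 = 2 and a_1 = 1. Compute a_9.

-2

With companion matrix Q = [[1, -1], [1, 0]], [a_n, a_{n−1}]ᵀ = Q·[a_{n−1}, a_{n−2}]ᵀ, so [a_9, a_8]ᵀ = Q^8·[a_1, a_0]ᵀ.
Q^8 = [[0, -1], [1, -1]], giving [a_9, a_8]ᵀ = [[-2], [-1]].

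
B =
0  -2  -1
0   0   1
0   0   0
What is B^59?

B is strictly triangular, hence nilpotent: B^3 = 0, so B^59 = 0.

[[0, 0, 0], [0, 0, 0], [0, 0, 0]]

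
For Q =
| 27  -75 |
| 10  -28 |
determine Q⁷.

[[11703, -34725], [4630, -13762]]

tr Q = -1 and det Q = -6, so the characteristic polynomial is λ² − (-1)λ + (-6) with roots 2 and -3.
Eigenvectors give P = [[3, 5], [1, 2]] with P⁻¹ = [[2, -5], [-1, 3]], and Q = P·diag(2, -3)·P⁻¹.
Then Q⁷ = P·diag(128, -2187)·P⁻¹ = [[384, -10935], [128, -4374]] · [[2, -5], [-1, 3]] = [[11703, -34725], [4630, -13762]].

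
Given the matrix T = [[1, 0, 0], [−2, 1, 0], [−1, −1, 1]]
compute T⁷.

T = I + N where N = [[0, 0, 0], [−2, 0, 0], [−1, −1, 0]] is strictly lower-triangular, so N³ = 0.
(I + N)⁷ = I + 7·N + 21·N² = [[1, 0, 0], [−14, 1, 0], [35, −7, 1]].

[[1, 0, 0], [−14, 1, 0], [35, −7, 1]]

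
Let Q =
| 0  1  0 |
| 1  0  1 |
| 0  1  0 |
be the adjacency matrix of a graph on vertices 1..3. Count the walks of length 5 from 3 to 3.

0

The number of length-5 walks from vertex 3 to vertex 3 is entry (3,3) of Q^5, where Q is the adjacency matrix.
Q^2 = [[1, 0, 1], [0, 2, 0], [1, 0, 1]]
Q^3 = [[0, 2, 0], [2, 0, 2], [0, 2, 0]]
Q^4 = [[2, 0, 2], [0, 4, 0], [2, 0, 2]]
Q^5 = [[0, 4, 0], [4, 0, 4], [0, 4, 0]]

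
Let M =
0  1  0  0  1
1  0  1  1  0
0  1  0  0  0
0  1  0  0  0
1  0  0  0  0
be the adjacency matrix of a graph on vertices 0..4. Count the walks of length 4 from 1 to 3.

The number of length-4 walks from vertex 1 to vertex 3 is entry (1,3) of M^4, where M is the adjacency matrix.
M^2 = [[2, 0, 1, 1, 0], [0, 3, 0, 0, 1], [1, 0, 1, 1, 0], [1, 0, 1, 1, 0], [0, 1, 0, 0, 1]]
M^3 = [[0, 4, 0, 0, 2], [4, 0, 3, 3, 0], [0, 3, 0, 0, 1], [0, 3, 0, 0, 1], [2, 0, 1, 1, 0]]
M^4 = [[6, 0, 4, 4, 0], [0, 10, 0, 0, 4], [4, 0, 3, 3, 0], [4, 0, 3, 3, 0], [0, 4, 0, 0, 2]]

0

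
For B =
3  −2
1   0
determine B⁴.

[[31, −30], [15, −14]]

tr B = 3 and det B = 2, so the characteristic polynomial is λ² − (3)λ + (2) with roots 2 and 1.
Eigenvectors give P = [[2, −1], [1, −1]] with P⁻¹ = [[1, −1], [1, −2]], and B = P·diag(2, 1)·P⁻¹.
Then B⁴ = P·diag(16, 1)·P⁻¹ = [[32, −1], [16, −1]] · [[1, −1], [1, −2]] = [[31, −30], [15, −14]].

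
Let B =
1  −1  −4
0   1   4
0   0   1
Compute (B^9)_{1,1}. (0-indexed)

1

B = I + N where N = [[0, −1, −4], [0, 0, 4], [0, 0, 0]] is strictly upper-triangular, so N^3 = 0.
(I + N)^9 = I + 9·N + 36·N^2 = [[1, −9, −180], [0, 1, 36], [0, 0, 1]].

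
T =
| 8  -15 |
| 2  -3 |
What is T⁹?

[[115538, -287565], [38342, -95343]]

tr T = 5 and det T = 6, so the characteristic polynomial is λ² − (5)λ + (6) with roots 2 and 3.
Eigenvectors give P = [[-5, -3], [-2, -1]] with P⁻¹ = [[1, -3], [-2, 5]], and T = P·diag(2, 3)·P⁻¹.
Then T⁹ = P·diag(512, 19683)·P⁻¹ = [[-2560, -59049], [-1024, -19683]] · [[1, -3], [-2, 5]] = [[115538, -287565], [38342, -95343]].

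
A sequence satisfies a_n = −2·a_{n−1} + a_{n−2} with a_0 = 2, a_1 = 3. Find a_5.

With companion matrix Q = [[−2, 1], [1, 0]], [a_n, a_{n−1}]ᵀ = Q·[a_{n−1}, a_{n−2}]ᵀ, so [a_5, a_4]ᵀ = Q⁴·[a_1, a_0]ᵀ.
Q⁴ = [[29, −12], [−12, 5]], giving [a_5, a_4]ᵀ = [[63], [−26]].

63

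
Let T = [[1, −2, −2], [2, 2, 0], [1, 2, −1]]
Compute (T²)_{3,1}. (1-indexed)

4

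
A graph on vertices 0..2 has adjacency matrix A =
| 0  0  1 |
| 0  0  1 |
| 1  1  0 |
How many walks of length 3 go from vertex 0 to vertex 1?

0

The number of length-3 walks from vertex 0 to vertex 1 is entry (0,1) of A³, where A is the adjacency matrix.
A² = [[1, 1, 0], [1, 1, 0], [0, 0, 2]]
A³ = [[0, 0, 2], [0, 0, 2], [2, 2, 0]]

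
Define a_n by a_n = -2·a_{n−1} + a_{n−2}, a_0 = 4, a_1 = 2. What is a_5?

10

With companion matrix T = [[-2, 1], [1, 0]], [a_n, a_{n−1}]ᵀ = T·[a_{n−1}, a_{n−2}]ᵀ, so [a_5, a_4]ᵀ = T⁴·[a_1, a_0]ᵀ.
T⁴ = [[29, -12], [-12, 5]], giving [a_5, a_4]ᵀ = [[10], [-4]].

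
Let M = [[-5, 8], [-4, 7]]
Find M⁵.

[[-245, 488], [-244, 487]]

tr M = 2 and det M = -3, so the characteristic polynomial is λ² − (2)λ + (-3) with roots -1 and 3.
Eigenvectors give P = [[2, 1], [1, 1]] with P⁻¹ = [[1, -1], [-1, 2]], and M = P·diag(-1, 3)·P⁻¹.
Then M⁵ = P·diag(-1, 243)·P⁻¹ = [[-2, 243], [-1, 243]] · [[1, -1], [-1, 2]] = [[-245, 488], [-244, 487]].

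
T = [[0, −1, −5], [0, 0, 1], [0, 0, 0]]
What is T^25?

T is strictly triangular, hence nilpotent: T^3 = 0, so T^25 = 0.

[[0, 0, 0], [0, 0, 0], [0, 0, 0]]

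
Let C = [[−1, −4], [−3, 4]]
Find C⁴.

[[277, −492], [−369, 892]]

C² = [[13, −12], [−9, 28]]
C³ = [[23, −100], [−75, 148]]
C⁴ = [[277, −492], [−369, 892]]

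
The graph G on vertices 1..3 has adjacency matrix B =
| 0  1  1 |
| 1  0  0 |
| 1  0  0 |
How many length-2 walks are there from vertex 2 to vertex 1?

The number of length-2 walks from vertex 2 to vertex 1 is entry (2,1) of B², where B is the adjacency matrix.
B² = [[2, 0, 0], [0, 1, 1], [0, 1, 1]]

0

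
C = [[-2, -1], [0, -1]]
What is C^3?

[[-8, -7], [0, -1]]

C^2 = [[4, 3], [0, 1]]
C^3 = [[-8, -7], [0, -1]]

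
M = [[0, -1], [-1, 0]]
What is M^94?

M² = I (check: tr M = 0 and det M = -1), so M^94 = I since 94 is even.

[[1, 0], [0, 1]]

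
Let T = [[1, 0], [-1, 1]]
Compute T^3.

[[1, 0], [-3, 1]]

T = I + N where N = [[0, 0], [-1, 0]] is strictly lower-triangular, so N^2 = 0.
(I + N)^3 = I + 3·N = [[1, 0], [-3, 1]].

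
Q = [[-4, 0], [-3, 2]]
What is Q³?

[[-64, 0], [-36, 8]]

Q² = [[16, 0], [6, 4]]
Q³ = [[-64, 0], [-36, 8]]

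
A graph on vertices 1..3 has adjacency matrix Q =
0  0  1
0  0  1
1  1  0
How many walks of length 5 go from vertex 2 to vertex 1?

0

The number of length-5 walks from vertex 2 to vertex 1 is entry (2,1) of Q⁵, where Q is the adjacency matrix.
Q² = [[1, 1, 0], [1, 1, 0], [0, 0, 2]]
Q³ = [[0, 0, 2], [0, 0, 2], [2, 2, 0]]
Q⁴ = [[2, 2, 0], [2, 2, 0], [0, 0, 4]]
Q⁵ = [[0, 0, 4], [0, 0, 4], [4, 4, 0]]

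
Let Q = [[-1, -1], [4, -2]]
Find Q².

[[-3, 3], [-12, 0]]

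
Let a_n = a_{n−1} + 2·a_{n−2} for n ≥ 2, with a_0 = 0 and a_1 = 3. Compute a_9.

513

With companion matrix B = [[1, 2], [1, 0]], [a_n, a_{n−1}]ᵀ = B·[a_{n−1}, a_{n−2}]ᵀ, so [a_9, a_8]ᵀ = B^8·[a_1, a_0]ᵀ.
B^8 = [[171, 170], [85, 86]], giving [a_9, a_8]ᵀ = [[513], [255]].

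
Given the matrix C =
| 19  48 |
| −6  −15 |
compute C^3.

tr C = 4 and det C = 3, so the characteristic polynomial is λ² − (4)λ + (3) with roots 1 and 3.
Eigenvectors give P = [[−8, −3], [3, 1]] with P⁻¹ = [[1, 3], [−3, −8]], and C = P·diag(1, 3)·P⁻¹.
Then C^3 = P·diag(1, 27)·P⁻¹ = [[−8, −81], [3, 27]] · [[1, 3], [−3, −8]] = [[235, 624], [−78, −207]].

[[235, 624], [−78, −207]]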